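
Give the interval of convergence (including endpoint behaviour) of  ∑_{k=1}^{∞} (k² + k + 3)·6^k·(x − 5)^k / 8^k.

Apply the ratio test: |a_{k+1}| / |a_k| = [((k+1)² + (k+1) + 3)/(k² + k + 3)] · 6/8, which tends to 3/4 as k → ∞.
Convergence for |x − 5| · 3/4 < 1, i.e. |x − 5| < 4/3. So R = 4/3.
Check x = 19/3: the terms have absolute value of order k², which does not tend to 0, so the series diverges by the divergence test.
Check x = 11/3: the k-th term does not approach 0; divergence by the term test.

(11/3, 19/3)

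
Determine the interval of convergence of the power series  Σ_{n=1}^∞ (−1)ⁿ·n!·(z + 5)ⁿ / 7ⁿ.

{-5}

Apply the ratio test: |a_{n+1}| / |a_n| = (n+1) · 1/7, which tends to ∞ as n → ∞.
Since the ratio → ∞, the series diverges for every z ≠ -5, and R = 0.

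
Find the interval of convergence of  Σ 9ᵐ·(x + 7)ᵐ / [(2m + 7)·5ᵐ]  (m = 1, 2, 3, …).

Apply the ratio test: |a_{m+1}| / |a_m| = [(2m + 7)/(2(m+1) + 7)] · 9/5, which tends to 9/5 as m → ∞.
The series converges when 9/5 · |x + 7| < 1, giving R = 5/9.
Check x = -58/9: the terms are asymptotic to a nonzero constant times 1/m, so the series diverges by limit comparison with Σ 1/m.
Endpoint x = -68/9: convergence follows from the alternating series test (terms decrease monotonically to 0).

[-68/9, -58/9)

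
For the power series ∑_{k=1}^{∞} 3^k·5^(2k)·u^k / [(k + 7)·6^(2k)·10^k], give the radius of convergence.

By the ratio test, |a_{k+1}/a_k| = [(k + 7)/((k+1) + 7)] · 3·25/(36·10) → 5/24.
Thus R = 1/(5/24) = 24/5.

R = 24/5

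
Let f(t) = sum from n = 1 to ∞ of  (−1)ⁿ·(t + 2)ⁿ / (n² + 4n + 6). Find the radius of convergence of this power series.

The ratio of consecutive coefficients is (n² + 4n + 6)/((n+1)² + 4(n+1) + 6) → 1.
Convergence for |t + 2| < 1, so R = 1.

R = 1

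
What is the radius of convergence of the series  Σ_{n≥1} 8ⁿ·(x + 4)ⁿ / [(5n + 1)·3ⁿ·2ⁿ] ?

R = 3/4

The ratio of consecutive coefficients is [(5n + 1)/(5(n+1) + 1)] · 8/(3·2) → 4/3.
The series converges when 4/3 · |x + 4| < 1, giving R = 3/4.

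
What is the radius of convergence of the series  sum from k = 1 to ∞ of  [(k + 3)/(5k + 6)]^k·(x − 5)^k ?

Root test: |a_k|^(1/k) = (k + 3)/(5k + 6) → 1/5.
The series converges when 1/5 · |x − 5| < 1, giving R = 5.

R = 5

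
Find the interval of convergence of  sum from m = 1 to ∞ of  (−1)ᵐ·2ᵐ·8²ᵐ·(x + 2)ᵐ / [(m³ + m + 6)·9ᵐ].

[-265/128, -247/128]

The ratio of consecutive coefficients is [(m³ + m + 6)/((m+1)³ + (m+1) + 6)] · 2·64/9 → 128/9.
Hence the series converges for |x + 2| < 1/(128/9) = 9/128, so the radius of convergence is 9/128.
When x = -247/128, absolute convergence follows by limit comparison with Σ 1/m³.
At x = -265/128: absolute convergence follows by limit comparison with Σ 1/m³.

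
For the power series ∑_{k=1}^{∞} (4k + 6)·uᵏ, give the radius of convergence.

R = 1

The ratio of consecutive coefficients is (4(k+1) + 6)/(4k + 6) → 1.
Convergence for |u| < 1, so R = 1.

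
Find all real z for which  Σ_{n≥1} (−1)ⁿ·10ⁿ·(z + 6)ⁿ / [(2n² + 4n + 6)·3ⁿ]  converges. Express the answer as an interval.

By the ratio test, |a_{n+1}/a_n| = [(2n² + 4n + 6)/(2(n+1)² + 4(n+1) + 6)] · 10/3 → 10/3.
Hence the series converges for |z + 6| < 1/(10/3) = 3/10, so the radius of convergence is 3/10.
When z = -57/10, absolute convergence follows by limit comparison with Σ 1/n².
Endpoint z = -63/10: the terms are on the order of 1/n², so the series converges absolutely by comparison with the p-series (p = 2 > 1).

[-63/10, -57/10]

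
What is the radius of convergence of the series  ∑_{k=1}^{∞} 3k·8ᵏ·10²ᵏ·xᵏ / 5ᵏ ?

By the ratio test, |a_{k+1}/a_k| = [3(k+1)/3k] · 8·100/5 → 160.
Thus R = 1/(160) = 1/160.

R = 1/160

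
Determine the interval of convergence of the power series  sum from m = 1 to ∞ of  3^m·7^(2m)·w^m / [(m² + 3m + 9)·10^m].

The ratio of consecutive coefficients is [(m² + 3m + 9)/((m+1)² + 3(m+1) + 9)] · 3·49/10 → 147/10.
The series converges when 147/10 · |w| < 1, giving R = 10/147.
Endpoint w = 10/147: the terms are on the order of 1/m², so the series converges absolutely by comparison with the p-series (p = 2 > 1).
When w = -10/147, the series is dominated by a constant times Σ 1/m², which converges (p = 2 > 1).

[-10/147, 10/147]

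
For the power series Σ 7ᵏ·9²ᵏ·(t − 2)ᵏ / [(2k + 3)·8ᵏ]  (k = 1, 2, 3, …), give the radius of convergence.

R = 8/567

Ratio test: |a_{k+1}/a_k| = [(2k + 3)/(2(k+1) + 3)] · 7·81/8 → 567/8 as k → ∞.
Convergence for |t − 2| · 567/8 < 1, i.e. |t − 2| < 8/567. So R = 8/567.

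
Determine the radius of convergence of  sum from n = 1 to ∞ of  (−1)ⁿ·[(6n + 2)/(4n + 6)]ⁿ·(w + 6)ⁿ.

By the Cauchy root test, |a_n|^(1/n) = (6n + 2)/(4n + 6) → 3/2.
Convergence for |w + 6| · 3/2 < 1, i.e. |w + 6| < 2/3. So R = 2/3.

R = 2/3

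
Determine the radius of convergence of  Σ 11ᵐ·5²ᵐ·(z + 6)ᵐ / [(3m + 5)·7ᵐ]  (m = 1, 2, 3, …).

Ratio test: |a_{m+1}/a_m| = [(3m + 5)/(3(m+1) + 5)] · 11·25/7 → 275/7 as m → ∞.
Convergence for |z + 6| · 275/7 < 1, i.e. |z + 6| < 7/275. So R = 7/275.

R = 7/275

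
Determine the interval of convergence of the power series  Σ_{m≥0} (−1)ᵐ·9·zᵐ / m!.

(−∞, ∞)

The ratio of consecutive coefficients is 9/9 · 1/(m+1) → 0.
The limit is 0, so the series converges for all z; R = ∞.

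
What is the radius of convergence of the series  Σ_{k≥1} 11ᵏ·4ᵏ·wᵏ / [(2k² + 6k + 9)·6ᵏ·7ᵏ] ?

R = 21/22

Ratio test: |a_{k+1}/a_k| = [(2k² + 6k + 9)/(2(k+1)² + 6(k+1) + 9)] · 11·4/(6·7) → 22/21 as k → ∞.
Convergence for |w| · 22/21 < 1, i.e. |w| < 21/22. So R = 21/22.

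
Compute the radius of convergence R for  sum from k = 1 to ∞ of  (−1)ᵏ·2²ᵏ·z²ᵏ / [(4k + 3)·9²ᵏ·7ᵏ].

R = 9√7/2

Ratio test: |a_{k+1}/a_k| = [(4k + 3)/(4(k+1) + 3)] · 4/(81·7) → 4/567 as k → ∞.
Successive powers of z differ by 2, so the series converges when |z|² · 4/567 < 1, i.e. |z| < √(567/4). So R = 9√7/2.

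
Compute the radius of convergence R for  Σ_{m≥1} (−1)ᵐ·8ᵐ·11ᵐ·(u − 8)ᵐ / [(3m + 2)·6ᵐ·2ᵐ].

Ratio test: |a_{m+1}/a_m| = [(3m + 2)/(3(m+1) + 2)] · 8·11/(6·2) → 22/3 as m → ∞.
Thus R = 1/(22/3) = 3/22.

R = 3/22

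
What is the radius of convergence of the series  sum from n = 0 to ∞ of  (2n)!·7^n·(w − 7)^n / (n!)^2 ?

The ratio of consecutive coefficients is (2n+1)·(2n+2)/(n+1)² · 7 → 28.
The series converges when 28 · |w − 7| < 1, giving R = 1/28.

R = 1/28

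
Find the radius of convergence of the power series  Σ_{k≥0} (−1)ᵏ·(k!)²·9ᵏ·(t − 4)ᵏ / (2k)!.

R = 4/9

Ratio test: |a_{k+1}/a_k| = (k+1)²/[(2k+1)·(2k+2)] · 9 → 9/4 as k → ∞.
Convergence for |t − 4| · 9/4 < 1, i.e. |t − 4| < 4/9. So R = 4/9.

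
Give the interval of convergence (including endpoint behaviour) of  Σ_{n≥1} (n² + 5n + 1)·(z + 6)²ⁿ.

(-7, -5)

By the ratio test, |a_{n+1}/a_n| = ((n+1)² + 5(n+1) + 1)/(n² + 5n + 1) → 1.
Writing y = (z + 6)², the series in y has radius 1, so |z + 6| < √(1) = 1 and R = 1.
Endpoint z = -5: the terms have absolute value of order n², which does not tend to 0, so the series diverges by the divergence test.
When z = -7, the terms have absolute value of order n², which does not tend to 0, so the series diverges by the divergence test.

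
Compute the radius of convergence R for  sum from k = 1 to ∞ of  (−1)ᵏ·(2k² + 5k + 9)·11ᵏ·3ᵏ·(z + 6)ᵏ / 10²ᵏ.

R = 100/33

Ratio test: |a_{k+1}/a_k| = [(2(k+1)² + 5(k+1) + 9)/(2k² + 5k + 9)] · 11·3/100 → 33/100 as k → ∞.
Convergence for |z + 6| · 33/100 < 1, i.e. |z + 6| < 100/33. So R = 100/33.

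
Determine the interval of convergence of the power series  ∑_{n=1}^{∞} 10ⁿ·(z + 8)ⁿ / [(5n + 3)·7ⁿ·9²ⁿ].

Ratio test: |a_{n+1}/a_n| = [(5n + 3)/(5(n+1) + 3)] · 10/(7·81) → 10/567 as n → ∞.
Convergence for |z + 8| · 10/567 < 1, i.e. |z + 8| < 567/10. So R = 567/10.
Endpoint z = 487/10: the terms are asymptotic to a nonzero constant times 1/n, so the series diverges by limit comparison with Σ 1/n.
When z = -647/10, convergence follows from the alternating series test (terms decrease monotonically to 0).

[-647/10, 487/10)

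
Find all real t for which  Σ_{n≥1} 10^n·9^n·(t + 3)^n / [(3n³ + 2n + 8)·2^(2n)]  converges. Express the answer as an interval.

By the ratio test, |a_{n+1}/a_n| = [(3n³ + 2n + 8)/(3(n+1)³ + 2(n+1) + 8)] · 10·9/4 → 45/2.
Hence the series converges for |t + 3| < 1/(45/2) = 2/45, so the radius of convergence is 2/45.
When t = -133/45, absolute convergence follows by limit comparison with Σ 1/n³.
At t = -137/45: the terms are on the order of 1/n³, so the series converges absolutely by comparison with the p-series (p = 3 > 1).

[-137/45, -133/45]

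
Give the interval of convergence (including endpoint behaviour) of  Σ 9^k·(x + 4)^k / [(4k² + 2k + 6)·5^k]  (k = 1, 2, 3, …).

[-41/9, -31/9]

The ratio of consecutive coefficients is [(4k² + 2k + 6)/(4(k+1)² + 2(k+1) + 6)] · 9/5 → 9/5.
Convergence for |x + 4| · 9/5 < 1, i.e. |x + 4| < 5/9. So R = 5/9.
When x = -31/9, the series is dominated by a constant times Σ 1/k², which converges (p = 2 > 1).
When x = -41/9, the terms are on the order of 1/k², so the series converges absolutely by comparison with the p-series (p = 2 > 1).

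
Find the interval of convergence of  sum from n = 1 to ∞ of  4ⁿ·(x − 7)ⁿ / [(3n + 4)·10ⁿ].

Apply the ratio test: |a_{n+1}| / |a_n| = [(3n + 4)/(3(n+1) + 4)] · 4/10, which tends to 2/5 as n → ∞.
The series converges when 2/5 · |x − 7| < 1, giving R = 5/2.
At x = 19/2: the terms behave like c/n; limit comparison with the harmonic series gives divergence.
At x = 9/2: the terms alternate in sign and decrease monotonically to 0 in absolute value (size ~ c/n), so the alternating series test gives convergence.

[9/2, 19/2)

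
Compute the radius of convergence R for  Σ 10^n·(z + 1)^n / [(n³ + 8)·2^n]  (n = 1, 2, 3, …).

R = 1/5

By the ratio test, |a_{n+1}/a_n| = [(n³ + 8)/((n+1)³ + 8)] · 10/2 → 5.
Hence the series converges for |z + 1| < 1/(5) = 1/5, so the radius of convergence is 1/5.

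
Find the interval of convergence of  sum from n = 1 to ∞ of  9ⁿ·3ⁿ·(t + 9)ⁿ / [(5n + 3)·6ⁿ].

[-83/9, -79/9)

The ratio of consecutive coefficients is [(5n + 3)/(5(n+1) + 3)] · 9·3/6 → 9/2.
Hence the series converges for |t + 9| < 1/(9/2) = 2/9, so the radius of convergence is 2/9.
Endpoint t = -79/9: the terms behave like c/n; limit comparison with the harmonic series gives divergence.
When t = -83/9, an alternating series whose terms decrease to 0 in absolute value, so it converges by the Leibniz criterion.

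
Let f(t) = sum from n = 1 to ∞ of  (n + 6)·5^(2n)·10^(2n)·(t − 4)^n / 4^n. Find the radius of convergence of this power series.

R = 1/625

The ratio of consecutive coefficients is [((n+1) + 6)/(n + 6)] · 25·100/4 → 625.
Convergence for |t − 4| · 625 < 1, i.e. |t − 4| < 1/625. So R = 1/625.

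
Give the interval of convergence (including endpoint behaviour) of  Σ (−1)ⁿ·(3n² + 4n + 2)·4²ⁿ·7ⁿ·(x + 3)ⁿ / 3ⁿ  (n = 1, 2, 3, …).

(-339/112, -333/112)

The ratio of consecutive coefficients is [(3(n+1)² + 4(n+1) + 2)/(3n² + 4n + 2)] · 16·7/3 → 112/3.
Thus R = 1/(112/3) = 3/112.
Endpoint x = -333/112: the n-th term does not approach 0; divergence by the term test.
At x = -339/112: the n-th term does not approach 0; divergence by the term test.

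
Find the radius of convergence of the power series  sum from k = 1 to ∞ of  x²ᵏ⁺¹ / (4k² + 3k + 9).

R = 1

By the ratio test, |a_{k+1}/a_k| = (4k² + 3k + 9)/(4(k+1)² + 3(k+1) + 9) → 1.
Successive powers of x differ by 2, so the series converges when |x|² · 1 < 1, i.e. |x| < √(1) = 1. So R = 1.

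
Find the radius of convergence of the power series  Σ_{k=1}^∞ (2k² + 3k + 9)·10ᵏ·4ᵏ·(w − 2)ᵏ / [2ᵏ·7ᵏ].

R = 7/20

Apply the ratio test: |a_{k+1}| / |a_k| = [(2(k+1)² + 3(k+1) + 9)/(2k² + 3k + 9)] · 10·4/(2·7), which tends to 20/7 as k → ∞.
The series converges when 20/7 · |w − 2| < 1, giving R = 7/20.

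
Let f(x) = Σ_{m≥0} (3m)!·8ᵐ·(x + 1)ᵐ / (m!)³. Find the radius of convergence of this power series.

The ratio of consecutive coefficients is (3m+1)·(3m+2)·(3m+3)/(m+1)³ · 8 → 216.
Convergence for |x + 1| · 216 < 1, i.e. |x + 1| < 1/216. So R = 1/216.

R = 1/216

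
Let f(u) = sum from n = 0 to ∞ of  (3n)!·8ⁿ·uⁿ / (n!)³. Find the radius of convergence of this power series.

Apply the ratio test: |a_{n+1}| / |a_n| = (3n+1)·(3n+2)·(3n+3)/(n+1)³ · 8, which tends to 216 as n → ∞.
The series converges when 216 · |u| < 1, giving R = 1/216.

R = 1/216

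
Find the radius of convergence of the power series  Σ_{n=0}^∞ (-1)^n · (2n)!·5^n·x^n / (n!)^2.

R = 1/20

The ratio of consecutive coefficients is (2n+1)·(2n+2)/(n+1)² · 5 → 20.
Convergence for |x| · 20 < 1, i.e. |x| < 1/20. So R = 1/20.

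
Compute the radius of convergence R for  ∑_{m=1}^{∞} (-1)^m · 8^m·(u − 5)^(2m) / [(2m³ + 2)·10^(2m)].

R = 5√2/2

Ratio test: |a_{m+1}/a_m| = [(2m³ + 2)/(2(m+1)³ + 2)] · 8/100 → 2/25 as m → ∞.
Successive powers of (u − 5) differ by 2, so the series converges when |u − 5|² · 2/25 < 1, i.e. |u − 5| < √(25/2). So R = 5√2/2.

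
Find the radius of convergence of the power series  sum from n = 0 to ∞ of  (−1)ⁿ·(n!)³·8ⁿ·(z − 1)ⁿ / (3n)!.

Ratio test: |a_{n+1}/a_n| = (n+1)³/[(3n+1)·(3n+2)·(3n+3)] · 8 → 8/27 as n → ∞.
Hence the series converges for |z − 1| < 1/(8/27) = 27/8, so the radius of convergence is 27/8.

R = 27/8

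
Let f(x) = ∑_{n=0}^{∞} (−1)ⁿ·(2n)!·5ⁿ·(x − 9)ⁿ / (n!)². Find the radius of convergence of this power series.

Apply the ratio test: |a_{n+1}| / |a_n| = (2n+1)·(2n+2)/(n+1)² · 5, which tends to 20 as n → ∞.
Thus R = 1/(20) = 1/20.

R = 1/20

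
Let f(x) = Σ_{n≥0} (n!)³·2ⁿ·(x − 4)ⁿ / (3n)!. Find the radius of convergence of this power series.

Apply the ratio test: |a_{n+1}| / |a_n| = (n+1)³/[(3n+1)·(3n+2)·(3n+3)] · 2, which tends to 2/27 as n → ∞.
Convergence for |x − 4| · 2/27 < 1, i.e. |x − 4| < 27/2. So R = 27/2.

R = 27/2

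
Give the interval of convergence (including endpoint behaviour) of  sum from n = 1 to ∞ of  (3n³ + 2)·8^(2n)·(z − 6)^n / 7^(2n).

(335/64, 433/64)

By the ratio test, |a_{n+1}/a_n| = [(3(n+1)³ + 2)/(3n³ + 2)] · 64/49 → 64/49.
Hence the series converges for |z − 6| < 1/(64/49) = 49/64, so the radius of convergence is 49/64.
At z = 433/64: the terms do not tend to 0, so the series diverges.
When z = 335/64, the n-th term does not approach 0; divergence by the term test.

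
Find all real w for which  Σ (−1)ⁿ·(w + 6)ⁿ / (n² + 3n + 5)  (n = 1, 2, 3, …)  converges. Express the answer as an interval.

[-7, -5]

Ratio test: |a_{n+1}/a_n| = (n² + 3n + 5)/((n+1)² + 3(n+1) + 5) → 1 as n → ∞.
Convergence for |w + 6| < 1, so R = 1.
Check w = -5: the series is dominated by a constant times Σ 1/n², which converges (p = 2 > 1).
Endpoint w = -7: the series is dominated by a constant times Σ 1/n², which converges (p = 2 > 1).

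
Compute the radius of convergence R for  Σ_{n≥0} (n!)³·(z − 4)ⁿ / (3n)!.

R = 27

Apply the ratio test: |a_{n+1}| / |a_n| = (n+1)³/[(3n+1)·(3n+2)·(3n+3)], which tends to 1/27 as n → ∞.
The series converges when 1/27 · |z − 4| < 1, giving R = 27.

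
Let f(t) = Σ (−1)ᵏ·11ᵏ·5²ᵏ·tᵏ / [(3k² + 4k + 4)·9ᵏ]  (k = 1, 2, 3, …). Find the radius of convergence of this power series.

Ratio test: |a_{k+1}/a_k| = [(3k² + 4k + 4)/(3(k+1)² + 4(k+1) + 4)] · 11·25/9 → 275/9 as k → ∞.
Thus R = 1/(275/9) = 9/275.

R = 9/275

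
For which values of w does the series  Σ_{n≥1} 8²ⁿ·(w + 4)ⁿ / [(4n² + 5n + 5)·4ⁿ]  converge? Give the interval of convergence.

The ratio of consecutive coefficients is [(4n² + 5n + 5)/(4(n+1)² + 5(n+1) + 5)] · 64/4 → 16.
Hence the series converges for |w + 4| < 1/(16) = 1/16, so the radius of convergence is 1/16.
Check w = -63/16: the terms are on the order of 1/n², so the series converges absolutely by comparison with the p-series (p = 2 > 1).
Check w = -65/16: the series is dominated by a constant times Σ 1/n², which converges (p = 2 > 1).

[-65/16, -63/16]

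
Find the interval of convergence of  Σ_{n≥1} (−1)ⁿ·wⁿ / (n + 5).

(-1, 1]

By the ratio test, |a_{n+1}/a_n| = (n + 5)/((n+1) + 5) → 1.
Convergence for |w| < 1, so R = 1.
Endpoint w = 1: the terms alternate in sign and decrease monotonically to 0 in absolute value (size ~ c/n), so the alternating series test gives convergence.
At w = -1: comparison with the harmonic series Σ 1/n shows the series diverges.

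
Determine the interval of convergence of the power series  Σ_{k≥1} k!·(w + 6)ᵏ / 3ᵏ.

Ratio test: |a_{k+1}/a_k| = (k+1) · 1/3 → ∞ as k → ∞.
The ratio grows without bound, so the series diverges whenever (w + 6) ≠ 0; it converges only at w = -6. R = 0.

{-6}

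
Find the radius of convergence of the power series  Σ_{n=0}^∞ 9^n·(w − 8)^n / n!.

Apply the ratio test: |a_{n+1}| / |a_n| = 9 · 1/(n+1), which tends to 0 as n → ∞.
Since the limit is 0 < 1 for every w, the series converges on all of ℝ and R = ∞.

R = ∞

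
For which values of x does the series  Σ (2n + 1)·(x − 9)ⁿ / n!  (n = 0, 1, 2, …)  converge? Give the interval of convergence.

(−∞, ∞)

By the ratio test, |a_{n+1}/a_n| = (2(n+1) + 1)/(2n + 1) · 1/(n+1) → 0.
Since the limit is 0 < 1 for every x, the series converges on all of ℝ and R = ∞.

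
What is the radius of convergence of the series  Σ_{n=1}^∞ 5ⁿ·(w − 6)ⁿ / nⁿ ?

R = ∞

Root test: |a_n|^(1/n) = 5/n → 0.
Since the n-th root of |a_n| tends to 0, the series converges for all real w; R = ∞.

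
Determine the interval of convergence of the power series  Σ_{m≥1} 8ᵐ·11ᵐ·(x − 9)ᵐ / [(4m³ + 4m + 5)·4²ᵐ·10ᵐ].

Ratio test: |a_{m+1}/a_m| = [(4m³ + 4m + 5)/(4(m+1)³ + 4(m+1) + 5)] · 8·11/(16·10) → 11/20 as m → ∞.
Hence the series converges for |x − 9| < 1/(11/20) = 20/11, so the radius of convergence is 20/11.
Endpoint x = 119/11: absolute convergence follows by limit comparison with Σ 1/m³.
When x = 79/11, absolute convergence follows by limit comparison with Σ 1/m³.

[79/11, 119/11]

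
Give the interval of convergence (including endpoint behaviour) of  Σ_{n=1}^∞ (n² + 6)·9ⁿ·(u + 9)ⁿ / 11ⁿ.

The ratio of consecutive coefficients is [((n+1)² + 6)/(n² + 6)] · 9/11 → 9/11.
The series converges when 9/11 · |u + 9| < 1, giving R = 11/9.
Endpoint u = -70/9: the n-th term does not approach 0; divergence by the term test.
Check u = -92/9: the terms do not tend to 0, so the series diverges.

(-92/9, -70/9)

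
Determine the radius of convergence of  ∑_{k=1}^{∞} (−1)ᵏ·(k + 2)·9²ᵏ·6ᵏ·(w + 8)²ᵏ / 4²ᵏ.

By the ratio test, |a_{k+1}/a_k| = [((k+1) + 2)/(k + 2)] · 81·6/16 → 243/8.
Since the exponent of (w + 8) increases by 2 each term, convergence requires |w + 8|² < 8/243, hence R = 2√6/27.

R = 2√6/27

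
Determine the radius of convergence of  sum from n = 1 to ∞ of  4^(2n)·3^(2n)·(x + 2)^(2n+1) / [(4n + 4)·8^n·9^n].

R = √2/2

Apply the ratio test: |a_{n+1}| / |a_n| = [(4n + 4)/(4(n+1) + 4)] · 16·9/(8·9), which tends to 2 as n → ∞.
Successive powers of (x + 2) differ by 2, so the series converges when |x + 2|² · 2 < 1, i.e. |x + 2| < √(1/2). So R = √2/2.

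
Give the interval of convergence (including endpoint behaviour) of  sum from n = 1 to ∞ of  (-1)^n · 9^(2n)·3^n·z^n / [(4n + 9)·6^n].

Apply the ratio test: |a_{n+1}| / |a_n| = [(4n + 9)/(4(n+1) + 9)] · 81·3/6, which tends to 81/2 as n → ∞.
The series converges when 81/2 · |z| < 1, giving R = 2/81.
At z = 2/81: an alternating series whose terms decrease to 0 in absolute value, so it converges by the Leibniz criterion.
Endpoint z = -2/81: comparison with the harmonic series Σ 1/n shows the series diverges.

(-2/81, 2/81]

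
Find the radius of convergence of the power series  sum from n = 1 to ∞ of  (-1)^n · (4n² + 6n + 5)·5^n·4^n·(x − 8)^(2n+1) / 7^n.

Apply the ratio test: |a_{n+1}| / |a_n| = [(4(n+1)² + 6(n+1) + 5)/(4n² + 6n + 5)] · 5·4/7, which tends to 20/7 as n → ∞.
Successive powers of (x − 8) differ by 2, so the series converges when |x − 8|² · 20/7 < 1, i.e. |x − 8| < √(7/20). So R = √35/10.

R = √35/10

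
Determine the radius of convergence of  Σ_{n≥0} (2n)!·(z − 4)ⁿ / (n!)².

R = 1/4

By the ratio test, |a_{n+1}/a_n| = (2n+1)·(2n+2)/(n+1)² → 4.
Hence the series converges for |z − 4| < 1/(4) = 1/4, so the radius of convergence is 1/4.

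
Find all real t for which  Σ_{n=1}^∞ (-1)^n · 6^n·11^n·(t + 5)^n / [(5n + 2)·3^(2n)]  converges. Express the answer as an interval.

(-113/22, -107/22]

Apply the ratio test: |a_{n+1}| / |a_n| = [(5n + 2)/(5(n+1) + 2)] · 6·11/9, which tends to 22/3 as n → ∞.
Thus R = 1/(22/3) = 3/22.
Check t = -107/22: the terms alternate in sign and decrease monotonically to 0 in absolute value (size ~ c/n), so the alternating series test gives convergence.
When t = -113/22, the terms behave like c/n; limit comparison with the harmonic series gives divergence.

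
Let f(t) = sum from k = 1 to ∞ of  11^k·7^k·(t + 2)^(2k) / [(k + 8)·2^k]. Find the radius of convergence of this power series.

R = √154/77

Apply the ratio test: |a_{k+1}| / |a_k| = [(k + 8)/((k+1) + 8)] · 11·7/2, which tends to 77/2 as k → ∞.
Since the exponent of (t + 2) increases by 2 each term, convergence requires |t + 2|² < 2/77, hence R = √154/77.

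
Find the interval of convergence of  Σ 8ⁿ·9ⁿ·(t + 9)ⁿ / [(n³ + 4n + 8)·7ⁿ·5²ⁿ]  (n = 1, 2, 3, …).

Ratio test: |a_{n+1}/a_n| = [(n³ + 4n + 8)/((n+1)³ + 4(n+1) + 8)] · 8·9/(7·25) → 72/175 as n → ∞.
Hence the series converges for |t + 9| < 1/(72/175) = 175/72, so the radius of convergence is 175/72.
At t = -473/72: the series is dominated by a constant times Σ 1/n³, which converges (p = 3 > 1).
At t = -823/72: the terms are on the order of 1/n³, so the series converges absolutely by comparison with the p-series (p = 3 > 1).

[-823/72, -473/72]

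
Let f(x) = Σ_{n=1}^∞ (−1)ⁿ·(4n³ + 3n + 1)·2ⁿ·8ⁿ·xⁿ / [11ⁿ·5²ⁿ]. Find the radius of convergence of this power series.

Apply the ratio test: |a_{n+1}| / |a_n| = [(4(n+1)³ + 3(n+1) + 1)/(4n³ + 3n + 1)] · 2·8/(11·25), which tends to 16/275 as n → ∞.
The series converges when 16/275 · |x| < 1, giving R = 275/16.

R = 275/16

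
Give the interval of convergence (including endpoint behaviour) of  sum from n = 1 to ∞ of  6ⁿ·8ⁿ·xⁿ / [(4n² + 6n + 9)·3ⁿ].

[-1/16, 1/16]

By the ratio test, |a_{n+1}/a_n| = [(4n² + 6n + 9)/(4(n+1)² + 6(n+1) + 9)] · 6·8/3 → 16.
Hence the series converges for |x| < 1/(16) = 1/16, so the radius of convergence is 1/16.
Check x = 1/16: absolute convergence follows by limit comparison with Σ 1/n².
When x = -1/16, absolute convergence follows by limit comparison with Σ 1/n².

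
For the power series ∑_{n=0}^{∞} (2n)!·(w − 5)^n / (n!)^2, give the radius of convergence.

Apply the ratio test: |a_{n+1}| / |a_n| = (2n+1)·(2n+2)/(n+1)², which tends to 4 as n → ∞.
Convergence for |w − 5| · 4 < 1, i.e. |w − 5| < 1/4. So R = 1/4.

R = 1/4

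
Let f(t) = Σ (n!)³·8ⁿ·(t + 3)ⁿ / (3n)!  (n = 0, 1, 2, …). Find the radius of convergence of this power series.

The ratio of consecutive coefficients is (n+1)³/[(3n+1)·(3n+2)·(3n+3)] · 8 → 8/27.
Thus R = 1/(8/27) = 27/8.

R = 27/8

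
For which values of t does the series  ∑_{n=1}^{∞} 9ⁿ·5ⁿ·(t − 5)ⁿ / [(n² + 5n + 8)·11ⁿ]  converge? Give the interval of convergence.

[214/45, 236/45]

Apply the ratio test: |a_{n+1}| / |a_n| = [(n² + 5n + 8)/((n+1)² + 5(n+1) + 8)] · 9·5/11, which tends to 45/11 as n → ∞.
Hence the series converges for |t − 5| < 1/(45/11) = 11/45, so the radius of convergence is 11/45.
When t = 236/45, the series is dominated by a constant times Σ 1/n², which converges (p = 2 > 1).
At t = 214/45: the series is dominated by a constant times Σ 1/n², which converges (p = 2 > 1).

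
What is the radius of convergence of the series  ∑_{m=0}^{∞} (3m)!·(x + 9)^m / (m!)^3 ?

R = 1/27

The ratio of consecutive coefficients is (3m+1)·(3m+2)·(3m+3)/(m+1)³ → 27.
Hence the series converges for |x + 9| < 1/(27) = 1/27, so the radius of convergence is 1/27.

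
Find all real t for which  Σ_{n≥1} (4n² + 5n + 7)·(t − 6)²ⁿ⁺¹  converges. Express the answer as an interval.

(5, 7)

By the ratio test, |a_{n+1}/a_n| = (4(n+1)² + 5(n+1) + 7)/(4n² + 5n + 7) → 1.
Writing y = (t − 6)², the series in y has radius 1, so |t − 6| < √(1) = 1 and R = 1.
Endpoint t = 7: the n-th term does not approach 0; divergence by the term test.
At t = 5: the n-th term does not approach 0; divergence by the term test.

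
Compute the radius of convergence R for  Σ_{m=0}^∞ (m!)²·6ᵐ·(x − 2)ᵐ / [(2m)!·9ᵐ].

R = 6

Ratio test: |a_{m+1}/a_m| = (m+1)²/[(2m+1)·(2m+2)] · 6/9 → 1/6 as m → ∞.
The series converges when 1/6 · |x − 2| < 1, giving R = 6.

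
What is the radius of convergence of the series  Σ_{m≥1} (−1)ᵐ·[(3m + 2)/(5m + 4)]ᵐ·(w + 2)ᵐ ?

R = 5/3

Applying the root test, |a_m|^(1/m) = (3m + 2)/(5m + 4) → 3/5.
Hence the series converges for |w + 2| < 1/(3/5) = 5/3, so the radius of convergence is 5/3.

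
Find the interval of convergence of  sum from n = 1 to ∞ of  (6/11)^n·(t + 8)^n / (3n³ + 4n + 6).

Apply the ratio test: |a_{n+1}| / |a_n| = [(3n³ + 4n + 6)/(3(n+1)³ + 4(n+1) + 6)] · 6/11, which tends to 6/11 as n → ∞.
Thus R = 1/(6/11) = 11/6.
Endpoint t = -37/6: the series is dominated by a constant times Σ 1/n³, which converges (p = 3 > 1).
When t = -59/6, the series is dominated by a constant times Σ 1/n³, which converges (p = 3 > 1).

[-59/6, -37/6]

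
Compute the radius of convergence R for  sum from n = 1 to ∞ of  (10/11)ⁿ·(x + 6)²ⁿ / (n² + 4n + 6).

Ratio test: |a_{n+1}/a_n| = [(n² + 4n + 6)/((n+1)² + 4(n+1) + 6)] · 10/11 → 10/11 as n → ∞.
Successive powers of (x + 6) differ by 2, so the series converges when |x + 6|² · 10/11 < 1, i.e. |x + 6| < √(11/10). So R = √110/10.

R = √110/10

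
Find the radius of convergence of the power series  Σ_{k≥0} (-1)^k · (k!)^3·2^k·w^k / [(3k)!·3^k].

The ratio of consecutive coefficients is (k+1)³/[(3k+1)·(3k+2)·(3k+3)] · 2/3 → 2/81.
Hence the series converges for |w| < 1/(2/81) = 81/2, so the radius of convergence is 81/2.

R = 81/2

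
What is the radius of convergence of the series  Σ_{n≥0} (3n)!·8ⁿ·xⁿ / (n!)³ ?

Apply the ratio test: |a_{n+1}| / |a_n| = (3n+1)·(3n+2)·(3n+3)/(n+1)³ · 8, which tends to 216 as n → ∞.
The series converges when 216 · |x| < 1, giving R = 1/216.

R = 1/216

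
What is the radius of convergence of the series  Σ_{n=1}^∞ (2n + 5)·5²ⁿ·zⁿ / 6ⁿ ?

Apply the ratio test: |a_{n+1}| / |a_n| = [(2(n+1) + 5)/(2n + 5)] · 25/6, which tends to 25/6 as n → ∞.
The series converges when 25/6 · |z| < 1, giving R = 6/25.

R = 6/25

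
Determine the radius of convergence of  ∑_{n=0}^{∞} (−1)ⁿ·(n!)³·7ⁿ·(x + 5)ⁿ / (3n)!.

R = 27/7

By the ratio test, |a_{n+1}/a_n| = (n+1)³/[(3n+1)·(3n+2)·(3n+3)] · 7 → 7/27.
Convergence for |x + 5| · 7/27 < 1, i.e. |x + 5| < 27/7. So R = 27/7.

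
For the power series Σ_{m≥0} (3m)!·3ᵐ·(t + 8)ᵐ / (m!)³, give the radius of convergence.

R = 1/81

Ratio test: |a_{m+1}/a_m| = (3m+1)·(3m+2)·(3m+3)/(m+1)³ · 3 → 81 as m → ∞.
Thus R = 1/(81) = 1/81.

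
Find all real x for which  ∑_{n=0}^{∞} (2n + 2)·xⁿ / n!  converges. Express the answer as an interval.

The ratio of consecutive coefficients is (2(n+1) + 2)/(2n + 2) · 1/(n+1) → 0.
Since the limit is 0 < 1 for every x, the series converges on all of ℝ and R = ∞.

(−∞, ∞)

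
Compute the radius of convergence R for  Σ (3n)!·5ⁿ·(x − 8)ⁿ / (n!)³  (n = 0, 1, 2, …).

The ratio of consecutive coefficients is (3n+1)·(3n+2)·(3n+3)/(n+1)³ · 5 → 135.
Convergence for |x − 8| · 135 < 1, i.e. |x − 8| < 1/135. So R = 1/135.

R = 1/135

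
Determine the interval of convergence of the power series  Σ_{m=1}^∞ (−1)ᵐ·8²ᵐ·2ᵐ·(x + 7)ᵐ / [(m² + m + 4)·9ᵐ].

By the ratio test, |a_{m+1}/a_m| = [(m² + m + 4)/((m+1)² + (m+1) + 4)] · 64·2/9 → 128/9.
Thus R = 1/(128/9) = 9/128.
When x = -887/128, absolute convergence follows by limit comparison with Σ 1/m².
Check x = -905/128: the series is dominated by a constant times Σ 1/m², which converges (p = 2 > 1).

[-905/128, -887/128]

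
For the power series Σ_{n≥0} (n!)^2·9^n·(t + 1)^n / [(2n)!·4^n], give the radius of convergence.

Ratio test: |a_{n+1}/a_n| = (n+1)²/[(2n+1)·(2n+2)] · 9/4 → 9/16 as n → ∞.
Thus R = 1/(9/16) = 16/9.

R = 16/9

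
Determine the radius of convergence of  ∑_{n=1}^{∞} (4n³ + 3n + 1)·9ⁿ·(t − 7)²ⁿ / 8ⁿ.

R = 2√2/3

The ratio of consecutive coefficients is [(4(n+1)³ + 3(n+1) + 1)/(4n³ + 3n + 1)] · 9/8 → 9/8.
Writing y = (t − 7)², the series in y has radius 8/9, so |t − 7| < √(8/9) and R = 2√2/3.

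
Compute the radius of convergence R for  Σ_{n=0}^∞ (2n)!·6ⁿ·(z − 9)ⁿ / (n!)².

R = 1/24

The ratio of consecutive coefficients is (2n+1)·(2n+2)/(n+1)² · 6 → 24.
Thus R = 1/(24) = 1/24.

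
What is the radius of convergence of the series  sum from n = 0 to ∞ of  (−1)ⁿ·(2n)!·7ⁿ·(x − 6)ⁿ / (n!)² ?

Ratio test: |a_{n+1}/a_n| = (2n+1)·(2n+2)/(n+1)² · 7 → 28 as n → ∞.
Hence the series converges for |x − 6| < 1/(28) = 1/28, so the radius of convergence is 1/28.

R = 1/28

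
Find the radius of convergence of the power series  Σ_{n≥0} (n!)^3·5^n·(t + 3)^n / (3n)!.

Apply the ratio test: |a_{n+1}| / |a_n| = (n+1)³/[(3n+1)·(3n+2)·(3n+3)] · 5, which tends to 5/27 as n → ∞.
The series converges when 5/27 · |t + 3| < 1, giving R = 27/5.

R = 27/5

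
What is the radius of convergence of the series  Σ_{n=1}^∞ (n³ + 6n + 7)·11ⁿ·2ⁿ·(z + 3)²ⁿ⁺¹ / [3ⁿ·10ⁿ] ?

R = √165/11

Apply the ratio test: |a_{n+1}| / |a_n| = [((n+1)³ + 6(n+1) + 7)/(n³ + 6n + 7)] · 11·2/(3·10), which tends to 11/15 as n → ∞.
Since the exponent of (z + 3) increases by 2 each term, convergence requires |z + 3|² < 15/11, hence R = √165/11.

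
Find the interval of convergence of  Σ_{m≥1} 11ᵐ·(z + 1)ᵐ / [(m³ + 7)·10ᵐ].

By the ratio test, |a_{m+1}/a_m| = [(m³ + 7)/((m+1)³ + 7)] · 11/10 → 11/10.
Convergence for |z + 1| · 11/10 < 1, i.e. |z + 1| < 10/11. So R = 10/11.
At z = -1/11: the series is dominated by a constant times Σ 1/m³, which converges (p = 3 > 1).
Endpoint z = -21/11: the series is dominated by a constant times Σ 1/m³, which converges (p = 3 > 1).

[-21/11, -1/11]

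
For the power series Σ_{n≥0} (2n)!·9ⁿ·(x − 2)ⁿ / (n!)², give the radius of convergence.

R = 1/36

Ratio test: |a_{n+1}/a_n| = (2n+1)·(2n+2)/(n+1)² · 9 → 36 as n → ∞.
The series converges when 36 · |x − 2| < 1, giving R = 1/36.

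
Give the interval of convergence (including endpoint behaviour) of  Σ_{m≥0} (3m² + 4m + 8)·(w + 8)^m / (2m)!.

Apply the ratio test: |a_{m+1}| / |a_m| = (3(m+1)² + 4(m+1) + 8)/(3m² + 4m + 8) · 1/[(2m+1)·(2m+2)], which tends to 0 as m → ∞.
The ratio tends to 0 regardless of w, hence R = ∞.

(−∞, ∞)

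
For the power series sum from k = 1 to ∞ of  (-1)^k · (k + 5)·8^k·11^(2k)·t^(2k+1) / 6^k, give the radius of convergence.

Ratio test: |a_{k+1}/a_k| = [((k+1) + 5)/(k + 5)] · 8·121/6 → 484/3 as k → ∞.
Successive powers of t differ by 2, so the series converges when |t|² · 484/3 < 1, i.e. |t| < √(3/484). So R = √3/22.

R = √3/22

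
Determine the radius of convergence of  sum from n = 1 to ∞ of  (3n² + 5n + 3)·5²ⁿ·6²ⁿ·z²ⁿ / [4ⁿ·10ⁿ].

R = √10/15

By the ratio test, |a_{n+1}/a_n| = [(3(n+1)² + 5(n+1) + 3)/(3n² + 5n + 3)] · 25·36/(4·10) → 45/2.
Successive powers of z differ by 2, so the series converges when |z|² · 45/2 < 1, i.e. |z| < √(2/45). So R = √10/15.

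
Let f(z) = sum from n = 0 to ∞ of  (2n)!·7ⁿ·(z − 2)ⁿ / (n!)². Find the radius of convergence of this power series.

By the ratio test, |a_{n+1}/a_n| = (2n+1)·(2n+2)/(n+1)² · 7 → 28.
Thus R = 1/(28) = 1/28.

R = 1/28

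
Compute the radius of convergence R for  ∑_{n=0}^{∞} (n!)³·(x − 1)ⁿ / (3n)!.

Ratio test: |a_{n+1}/a_n| = (n+1)³/[(3n+1)·(3n+2)·(3n+3)] → 1/27 as n → ∞.
The series converges when 1/27 · |x − 1| < 1, giving R = 27.

R = 27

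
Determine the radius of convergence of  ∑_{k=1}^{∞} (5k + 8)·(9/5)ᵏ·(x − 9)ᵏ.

Ratio test: |a_{k+1}/a_k| = [(5(k+1) + 8)/(5k + 8)] · 9/5 → 9/5 as k → ∞.
Thus R = 1/(9/5) = 5/9.

R = 5/9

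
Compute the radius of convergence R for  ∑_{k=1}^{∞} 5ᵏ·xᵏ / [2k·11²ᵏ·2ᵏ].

Ratio test: |a_{k+1}/a_k| = [2k/2(k+1)] · 5/(121·2) → 5/242 as k → ∞.
Hence the series converges for |x| < 1/(5/242) = 242/5, so the radius of convergence is 242/5.

R = 242/5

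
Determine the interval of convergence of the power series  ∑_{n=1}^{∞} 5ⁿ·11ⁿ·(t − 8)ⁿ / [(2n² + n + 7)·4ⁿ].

[436/55, 444/55]

The ratio of consecutive coefficients is [(2n² + n + 7)/(2(n+1)² + (n+1) + 7)] · 5·11/4 → 55/4.
Hence the series converges for |t − 8| < 1/(55/4) = 4/55, so the radius of convergence is 4/55.
Endpoint t = 444/55: the terms are on the order of 1/n², so the series converges absolutely by comparison with the p-series (p = 2 > 1).
Endpoint t = 436/55: the series is dominated by a constant times Σ 1/n², which converges (p = 2 > 1).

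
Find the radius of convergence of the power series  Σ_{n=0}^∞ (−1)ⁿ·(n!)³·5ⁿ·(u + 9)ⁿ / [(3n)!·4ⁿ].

R = 108/5

Apply the ratio test: |a_{n+1}| / |a_n| = (n+1)³/[(3n+1)·(3n+2)·(3n+3)] · 5/4, which tends to 5/108 as n → ∞.
Convergence for |u + 9| · 5/108 < 1, i.e. |u + 9| < 108/5. So R = 108/5.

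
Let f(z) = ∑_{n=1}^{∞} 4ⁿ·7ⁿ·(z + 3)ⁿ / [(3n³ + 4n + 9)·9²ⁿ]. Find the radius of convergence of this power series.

R = 81/28

By the ratio test, |a_{n+1}/a_n| = [(3n³ + 4n + 9)/(3(n+1)³ + 4(n+1) + 9)] · 4·7/81 → 28/81.
Hence the series converges for |z + 3| < 1/(28/81) = 81/28, so the radius of convergence is 81/28.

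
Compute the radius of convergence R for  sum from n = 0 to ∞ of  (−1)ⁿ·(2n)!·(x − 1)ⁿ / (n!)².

By the ratio test, |a_{n+1}/a_n| = (2n+1)·(2n+2)/(n+1)² → 4.
Hence the series converges for |x − 1| < 1/(4) = 1/4, so the radius of convergence is 1/4.

R = 1/4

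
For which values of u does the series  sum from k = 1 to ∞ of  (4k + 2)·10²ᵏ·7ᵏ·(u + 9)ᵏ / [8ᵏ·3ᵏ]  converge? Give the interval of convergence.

(-1581/175, -1569/175)

Apply the ratio test: |a_{k+1}| / |a_k| = [(4(k+1) + 2)/(4k + 2)] · 100·7/(8·3), which tends to 175/6 as k → ∞.
Convergence for |u + 9| · 175/6 < 1, i.e. |u + 9| < 6/175. So R = 6/175.
When u = -1569/175, the terms do not tend to 0, so the series diverges.
When u = -1581/175, the terms have absolute value of order k, which does not tend to 0, so the series diverges by the divergence test.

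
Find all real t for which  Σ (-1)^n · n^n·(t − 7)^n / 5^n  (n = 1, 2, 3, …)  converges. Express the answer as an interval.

{7}

By the Cauchy root test, |a_n|^(1/n) = n/5 → ∞.
The root grows without bound, so R = 0 (convergence only at t = 7).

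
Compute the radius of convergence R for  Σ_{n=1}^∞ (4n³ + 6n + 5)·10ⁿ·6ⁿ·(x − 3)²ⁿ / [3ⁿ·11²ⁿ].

R = 11√5/10

By the ratio test, |a_{n+1}/a_n| = [(4(n+1)³ + 6(n+1) + 5)/(4n³ + 6n + 5)] · 10·6/(3·121) → 20/121.
Since the exponent of (x − 3) increases by 2 each term, convergence requires |x − 3|² < 121/20, hence R = 11√5/10.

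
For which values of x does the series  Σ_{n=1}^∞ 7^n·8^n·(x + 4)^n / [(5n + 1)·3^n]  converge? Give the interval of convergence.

Apply the ratio test: |a_{n+1}| / |a_n| = [(5n + 1)/(5(n+1) + 1)] · 7·8/3, which tends to 56/3 as n → ∞.
Convergence for |x + 4| · 56/3 < 1, i.e. |x + 4| < 3/56. So R = 3/56.
At x = -221/56: comparison with the harmonic series Σ 1/n shows the series diverges.
Check x = -227/56: an alternating series whose terms decrease to 0 in absolute value, so it converges by the Leibniz criterion.

[-227/56, -221/56)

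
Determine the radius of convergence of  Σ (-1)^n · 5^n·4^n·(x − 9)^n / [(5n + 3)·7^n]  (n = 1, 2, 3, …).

Apply the ratio test: |a_{n+1}| / |a_n| = [(5n + 3)/(5(n+1) + 3)] · 5·4/7, which tends to 20/7 as n → ∞.
Thus R = 1/(20/7) = 7/20.

R = 7/20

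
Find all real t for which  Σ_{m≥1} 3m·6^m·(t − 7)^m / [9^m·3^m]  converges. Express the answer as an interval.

(5/2, 23/2)

Apply the ratio test: |a_{m+1}| / |a_m| = [3(m+1)/3m] · 6/(9·3), which tends to 2/9 as m → ∞.
Hence the series converges for |t − 7| < 1/(2/9) = 9/2, so the radius of convergence is 9/2.
At t = 23/2: the terms have absolute value of order m, which does not tend to 0, so the series diverges by the divergence test.
Check t = 5/2: the terms do not tend to 0, so the series diverges.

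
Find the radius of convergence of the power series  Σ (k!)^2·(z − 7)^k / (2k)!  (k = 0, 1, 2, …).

R = 4

Ratio test: |a_{k+1}/a_k| = (k+1)²/[(2k+1)·(2k+2)] → 1/4 as k → ∞.
Hence the series converges for |z − 7| < 1/(1/4) = 4, so the radius of convergence is 4.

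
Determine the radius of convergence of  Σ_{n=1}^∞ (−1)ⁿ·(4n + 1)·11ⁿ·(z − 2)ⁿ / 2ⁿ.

R = 2/11

By the ratio test, |a_{n+1}/a_n| = [(4(n+1) + 1)/(4n + 1)] · 11/2 → 11/2.
Thus R = 1/(11/2) = 2/11.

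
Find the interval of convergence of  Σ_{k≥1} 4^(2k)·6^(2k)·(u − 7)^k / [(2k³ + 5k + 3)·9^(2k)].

[439/64, 457/64]

By the ratio test, |a_{k+1}/a_k| = [(2k³ + 5k + 3)/(2(k+1)³ + 5(k+1) + 3)] · 16·36/81 → 64/9.
The series converges when 64/9 · |u − 7| < 1, giving R = 9/64.
Endpoint u = 457/64: the series is dominated by a constant times Σ 1/k³, which converges (p = 3 > 1).
At u = 439/64: absolute convergence follows by limit comparison with Σ 1/k³.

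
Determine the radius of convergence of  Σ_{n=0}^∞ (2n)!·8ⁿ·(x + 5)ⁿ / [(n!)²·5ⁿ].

R = 5/32

By the ratio test, |a_{n+1}/a_n| = (2n+1)·(2n+2)/(n+1)² · 8/5 → 32/5.
Hence the series converges for |x + 5| < 1/(32/5) = 5/32, so the radius of convergence is 5/32.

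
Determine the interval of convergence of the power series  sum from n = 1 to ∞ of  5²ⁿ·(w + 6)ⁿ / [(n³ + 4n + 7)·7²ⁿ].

[-199/25, -101/25]

Ratio test: |a_{n+1}/a_n| = [(n³ + 4n + 7)/((n+1)³ + 4(n+1) + 7)] · 25/49 → 25/49 as n → ∞.
The series converges when 25/49 · |w + 6| < 1, giving R = 49/25.
When w = -101/25, the series is dominated by a constant times Σ 1/n³, which converges (p = 3 > 1).
Check w = -199/25: absolute convergence follows by limit comparison with Σ 1/n³.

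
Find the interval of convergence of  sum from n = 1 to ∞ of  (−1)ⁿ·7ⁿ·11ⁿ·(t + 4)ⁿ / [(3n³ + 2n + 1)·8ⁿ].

[-316/77, -300/77]

The ratio of consecutive coefficients is [(3n³ + 2n + 1)/(3(n+1)³ + 2(n+1) + 1)] · 7·11/8 → 77/8.
Convergence for |t + 4| · 77/8 < 1, i.e. |t + 4| < 8/77. So R = 8/77.
Endpoint t = -300/77: absolute convergence follows by limit comparison with Σ 1/n³.
When t = -316/77, absolute convergence follows by limit comparison with Σ 1/n³.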